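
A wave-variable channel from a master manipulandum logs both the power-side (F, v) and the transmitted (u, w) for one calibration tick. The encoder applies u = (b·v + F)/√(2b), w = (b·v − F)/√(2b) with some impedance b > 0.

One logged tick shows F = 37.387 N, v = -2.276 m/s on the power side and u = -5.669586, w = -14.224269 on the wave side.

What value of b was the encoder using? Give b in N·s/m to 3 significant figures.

u + w = -19.893855;  u + w = √(2b)·v, so √(2b) = -19.893855/(-2.276) = 8.740710.
b = (√(2b))²/2 = 76.400004/2 = 38.200002.
(Check via u − w = 2F/√(2b): u − w = 8.554683, 2F/√(2b) = 8.554683.)

b = 38.2 N·s/m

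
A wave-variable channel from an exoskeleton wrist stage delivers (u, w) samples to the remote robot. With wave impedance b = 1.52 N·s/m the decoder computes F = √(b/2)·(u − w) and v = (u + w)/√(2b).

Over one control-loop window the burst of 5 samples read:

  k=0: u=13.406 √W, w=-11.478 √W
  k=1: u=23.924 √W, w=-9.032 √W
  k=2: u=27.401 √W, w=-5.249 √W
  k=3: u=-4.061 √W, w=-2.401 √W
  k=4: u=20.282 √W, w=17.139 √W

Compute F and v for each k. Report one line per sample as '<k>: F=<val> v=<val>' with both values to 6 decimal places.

k=0: u−w=24.884000, u+w=1.928000; √(b/2)=0.871780, √(2b)=1.743560; F=0.871780×24.884=21.693368, v=1.928000/1.743560=1.105784
k=1: u−w=32.956000, u+w=14.892000; √(b/2)=0.871780, √(2b)=1.743560; F=0.871780×32.956=28.730375, v=14.892000/1.743560=8.541148
k=2: u−w=32.650000, u+w=22.152000; √(b/2)=0.871780, √(2b)=1.743560; F=0.871780×32.65=28.463610, v=22.152000/1.743560=12.705043
k=3: u−w=-1.660000, u+w=-6.462000; √(b/2)=0.871780, √(2b)=1.743560; F=0.871780×(-1.66)=-1.447154, v=-6.462000/1.743560=-3.706211
k=4: u−w=3.143000, u+w=37.421000; √(b/2)=0.871780, √(2b)=1.743560; F=0.871780×3.143=2.740004, v=37.421000/1.743560=21.462415

0: F=21.693368 v=1.105784
1: F=28.730375 v=8.541148
2: F=28.463610 v=12.705043
3: F=-1.447154 v=-3.706211
4: F=2.740004 v=21.462415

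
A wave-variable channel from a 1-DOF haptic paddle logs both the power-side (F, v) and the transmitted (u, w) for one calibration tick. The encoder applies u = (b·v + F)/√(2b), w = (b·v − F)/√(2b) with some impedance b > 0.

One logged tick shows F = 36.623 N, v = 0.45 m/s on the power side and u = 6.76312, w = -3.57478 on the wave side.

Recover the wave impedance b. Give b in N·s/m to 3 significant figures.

b = 25.1 N·s/m

u + w = 3.18834;  u + w = √(2b)·v, so √(2b) = 3.18834/0.45 = 7.08520.
b = (√(2b))²/2 = 50.20006/2 = 25.10003.
(Check via u − w = 2F/√(2b): u − w = 10.33790, 2F/√(2b) = 10.33789.)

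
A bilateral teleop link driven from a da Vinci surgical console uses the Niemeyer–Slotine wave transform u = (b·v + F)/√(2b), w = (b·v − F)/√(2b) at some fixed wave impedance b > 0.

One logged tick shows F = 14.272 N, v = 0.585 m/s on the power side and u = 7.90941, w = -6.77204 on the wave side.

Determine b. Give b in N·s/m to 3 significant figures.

u + w = 1.13737;  u + w = √(2b)·v, so √(2b) = 1.13737/0.585 = 1.94422.
b = (√(2b))²/2 = 3.78000/2 = 1.89000.
(Check via u − w = 2F/√(2b): u − w = 14.68145, 2F/√(2b) = 14.68145.)

b = 1.89 N·s/m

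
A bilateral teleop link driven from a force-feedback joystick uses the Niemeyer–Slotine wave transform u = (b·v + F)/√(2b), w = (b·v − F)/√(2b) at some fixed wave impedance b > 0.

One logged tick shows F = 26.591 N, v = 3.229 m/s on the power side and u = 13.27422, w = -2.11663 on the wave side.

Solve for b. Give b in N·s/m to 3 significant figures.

u + w = 11.15759;  u + w = √(2b)·v, so √(2b) = 11.15759/3.229 = 3.45543.
b = (√(2b))²/2 = 11.94001/2 = 5.97001.
(Check via u − w = 2F/√(2b): u − w = 15.39085, 2F/√(2b) = 15.39084.)

b = 5.97 N·s/m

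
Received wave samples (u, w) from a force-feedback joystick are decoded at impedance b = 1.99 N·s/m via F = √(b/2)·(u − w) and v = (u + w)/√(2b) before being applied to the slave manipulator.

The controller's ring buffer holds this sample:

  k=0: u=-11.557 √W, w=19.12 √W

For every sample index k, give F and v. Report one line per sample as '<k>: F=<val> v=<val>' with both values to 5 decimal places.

k=0: u−w=-30.67700, u+w=7.56300; √(b/2)=0.99750, √(2b)=1.99499; F=0.99750×(-30.677)=-30.60021, v=7.56300/1.99499=3.79099

0: F=-30.60021 v=3.79099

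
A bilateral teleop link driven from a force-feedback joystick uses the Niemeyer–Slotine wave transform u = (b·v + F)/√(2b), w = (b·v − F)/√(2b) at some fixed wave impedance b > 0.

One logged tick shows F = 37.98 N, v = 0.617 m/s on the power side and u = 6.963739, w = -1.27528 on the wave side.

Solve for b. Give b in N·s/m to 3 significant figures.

u + w = 5.688459;  u + w = √(2b)·v, so √(2b) = 5.688459/0.617 = 9.219545.
b = (√(2b))²/2 = 85.000002/2 = 42.500001.
(Check via u − w = 2F/√(2b): u − w = 8.239019, 2F/√(2b) = 8.239019.)

b = 42.5 N·s/m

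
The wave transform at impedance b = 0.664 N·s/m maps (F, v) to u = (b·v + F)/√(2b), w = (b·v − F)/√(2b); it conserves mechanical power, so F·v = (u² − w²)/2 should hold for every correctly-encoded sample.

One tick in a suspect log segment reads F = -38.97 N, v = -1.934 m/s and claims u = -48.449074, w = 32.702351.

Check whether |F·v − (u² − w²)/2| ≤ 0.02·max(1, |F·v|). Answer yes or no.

no

F·v = (-38.97)×(-1.934) = 75.367980 W.
(u² − w²)/2 = (2347.312771 − 1069.443761)/2 = 638.934505 W.
|Δ| = 563.566525;  2% of max(1, |F·v|) = 1.507360.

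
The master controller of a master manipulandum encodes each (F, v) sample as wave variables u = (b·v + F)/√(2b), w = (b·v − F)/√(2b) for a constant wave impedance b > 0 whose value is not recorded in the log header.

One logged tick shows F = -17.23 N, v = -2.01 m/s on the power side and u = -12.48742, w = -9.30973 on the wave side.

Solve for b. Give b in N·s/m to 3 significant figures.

u + w = -21.7972;  u + w = √(2b)·v, so √(2b) = -21.7972/(-2.01) = 10.8444.
b = (√(2b))²/2 = 117.6000/2 = 58.8000.
(Check via u − w = 2F/√(2b): u − w = -3.1777, 2F/√(2b) = -3.1777.)

b = 58.8 N·s/m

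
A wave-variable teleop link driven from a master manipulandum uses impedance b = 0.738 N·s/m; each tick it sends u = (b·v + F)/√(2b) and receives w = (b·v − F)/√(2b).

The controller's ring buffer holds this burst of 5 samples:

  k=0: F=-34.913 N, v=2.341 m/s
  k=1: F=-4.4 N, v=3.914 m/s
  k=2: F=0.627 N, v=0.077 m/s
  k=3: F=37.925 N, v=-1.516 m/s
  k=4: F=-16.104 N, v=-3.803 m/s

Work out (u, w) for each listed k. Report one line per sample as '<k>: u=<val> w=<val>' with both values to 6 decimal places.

0: u=-27.315120 w=30.159219
1: u=-1.244101 w=5.999249
2: u=0.562863 w=-0.469315
3: u=30.295471 w=-32.137271
4: u=-15.565478 w=10.945185

k=0: b·v=0.738×2.341=1.727658; √(2b)=1.214907; u=(1.727658+(-34.913))/1.214907=-27.315120, w=(1.727658−(-34.913))/1.214907=30.159219
k=1: b·v=0.738×3.914=2.888532; √(2b)=1.214907; u=(2.888532+(-4.4))/1.214907=-1.244101, w=(2.888532−(-4.4))/1.214907=5.999249
k=2: b·v=0.738×0.077=0.056826; √(2b)=1.214907; u=(0.056826+0.627)/1.214907=0.562863, w=(0.056826−0.627)/1.214907=-0.469315
k=3: b·v=0.738×(-1.516)=-1.118808; √(2b)=1.214907; u=(-1.118808+37.925)/1.214907=30.295471, w=(-1.118808−37.925)/1.214907=-32.137271
k=4: b·v=0.738×(-3.803)=-2.806614; √(2b)=1.214907; u=(-2.806614+(-16.104))/1.214907=-15.565478, w=(-2.806614−(-16.104))/1.214907=10.945185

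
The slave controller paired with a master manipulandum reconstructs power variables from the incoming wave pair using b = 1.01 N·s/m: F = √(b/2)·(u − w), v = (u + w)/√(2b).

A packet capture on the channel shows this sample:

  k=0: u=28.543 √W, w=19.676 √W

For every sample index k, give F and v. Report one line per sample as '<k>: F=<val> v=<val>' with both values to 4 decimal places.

0: F=6.3012 v=33.9268

k=0: u−w=8.8670, u+w=48.2190; √(b/2)=0.7106, √(2b)=1.4213; F=0.7106×8.867=6.3012, v=48.2190/1.4213=33.9268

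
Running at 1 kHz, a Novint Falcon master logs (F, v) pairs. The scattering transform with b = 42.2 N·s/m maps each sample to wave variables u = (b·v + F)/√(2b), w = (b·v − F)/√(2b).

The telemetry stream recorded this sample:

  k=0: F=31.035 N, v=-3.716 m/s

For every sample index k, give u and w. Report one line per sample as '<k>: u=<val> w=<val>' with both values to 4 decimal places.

k=0: b·v=42.2×(-3.716)=-156.8152; √(2b)=9.1869; u=(-156.8152+31.035)/9.1869=-13.6912, w=(-156.8152−31.035)/9.1869=-20.4475

0: u=-13.6912 w=-20.4475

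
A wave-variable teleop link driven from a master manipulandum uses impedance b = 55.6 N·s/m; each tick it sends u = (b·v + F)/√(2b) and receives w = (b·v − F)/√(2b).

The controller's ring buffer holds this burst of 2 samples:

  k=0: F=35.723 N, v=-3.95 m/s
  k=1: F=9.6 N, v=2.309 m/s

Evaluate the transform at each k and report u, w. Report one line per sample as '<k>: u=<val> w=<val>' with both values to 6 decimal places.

0: u=-17.439027 w=-24.214280
1: u=13.084737 w=11.263993

k=0: b·v=55.6×(-3.95)=-219.620000; √(2b)=10.545141; u=(-219.620000+35.723)/10.545141=-17.439027, w=(-219.620000−35.723)/10.545141=-24.214280
k=1: b·v=55.6×2.309=128.380400; √(2b)=10.545141; u=(128.380400+9.6)/10.545141=13.084737, w=(128.380400−9.6)/10.545141=11.263993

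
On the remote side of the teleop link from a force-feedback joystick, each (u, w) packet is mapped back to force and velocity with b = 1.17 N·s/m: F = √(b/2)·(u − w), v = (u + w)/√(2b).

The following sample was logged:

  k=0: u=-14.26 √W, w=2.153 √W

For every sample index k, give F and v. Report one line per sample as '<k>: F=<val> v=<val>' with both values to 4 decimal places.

0: F=-12.5535 v=-7.9146

k=0: u−w=-16.4130, u+w=-12.1070; √(b/2)=0.7649, √(2b)=1.5297; F=0.7649×(-16.413)=-12.5535, v=-12.1070/1.5297=-7.9146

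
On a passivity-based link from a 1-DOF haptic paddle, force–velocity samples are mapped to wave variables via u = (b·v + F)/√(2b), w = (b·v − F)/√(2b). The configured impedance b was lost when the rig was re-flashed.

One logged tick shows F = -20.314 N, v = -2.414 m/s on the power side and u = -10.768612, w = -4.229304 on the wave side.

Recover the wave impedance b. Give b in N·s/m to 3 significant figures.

b = 19.3 N·s/m

u + w = -14.997916;  u + w = √(2b)·v, so √(2b) = -14.997916/(-2.414) = 6.212890.
b = (√(2b))²/2 = 38.600000/2 = 19.300000.
(Check via u − w = 2F/√(2b): u − w = -6.539308, 2F/√(2b) = -6.539308.)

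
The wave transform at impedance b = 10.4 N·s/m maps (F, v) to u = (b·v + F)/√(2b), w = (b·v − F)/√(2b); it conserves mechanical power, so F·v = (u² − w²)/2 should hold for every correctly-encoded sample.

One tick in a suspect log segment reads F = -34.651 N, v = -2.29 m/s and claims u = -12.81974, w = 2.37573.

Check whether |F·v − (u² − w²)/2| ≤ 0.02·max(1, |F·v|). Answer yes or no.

F·v = (-34.651)×(-2.29) = 79.35079 W.
(u² − w²)/2 = (164.34573 − 5.64409)/2 = 79.35082 W.
|Δ| = 0.00003;  2% of max(1, |F·v|) = 1.58702.

yes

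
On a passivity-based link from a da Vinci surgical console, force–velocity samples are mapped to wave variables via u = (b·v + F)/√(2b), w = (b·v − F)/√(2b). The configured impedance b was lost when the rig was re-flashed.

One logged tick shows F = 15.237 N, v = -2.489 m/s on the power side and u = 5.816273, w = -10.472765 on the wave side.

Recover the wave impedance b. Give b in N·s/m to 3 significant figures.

b = 1.75 N·s/m

u + w = -4.656492;  u + w = √(2b)·v, so √(2b) = -4.656492/(-2.489) = 1.870828.
b = (√(2b))²/2 = 3.499999/2 = 1.750000.
(Check via u − w = 2F/√(2b): u − w = 16.289038, 2F/√(2b) = 16.289040.)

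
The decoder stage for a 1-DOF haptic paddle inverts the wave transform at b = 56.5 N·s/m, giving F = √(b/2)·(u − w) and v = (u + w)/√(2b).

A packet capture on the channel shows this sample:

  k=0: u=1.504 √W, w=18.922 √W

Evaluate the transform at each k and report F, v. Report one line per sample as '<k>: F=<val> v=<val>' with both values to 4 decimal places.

0: F=-92.5779 v=1.9215

k=0: u−w=-17.4180, u+w=20.4260; √(b/2)=5.3151, √(2b)=10.6301; F=5.3151×(-17.418)=-92.5779, v=20.4260/10.6301=1.9215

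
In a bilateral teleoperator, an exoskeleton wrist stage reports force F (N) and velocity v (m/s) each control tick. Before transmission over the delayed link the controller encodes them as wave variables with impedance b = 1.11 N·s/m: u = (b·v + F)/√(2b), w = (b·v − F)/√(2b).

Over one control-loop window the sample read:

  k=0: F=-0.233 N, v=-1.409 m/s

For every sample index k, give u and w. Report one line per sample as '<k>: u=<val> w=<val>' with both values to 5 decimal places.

k=0: b·v=1.11×(-1.409)=-1.56399; √(2b)=1.48997; u=(-1.56399+(-0.233))/1.48997=-1.20606, w=(-1.56399−(-0.233))/1.48997=-0.89330

0: u=-1.20606 w=-0.89330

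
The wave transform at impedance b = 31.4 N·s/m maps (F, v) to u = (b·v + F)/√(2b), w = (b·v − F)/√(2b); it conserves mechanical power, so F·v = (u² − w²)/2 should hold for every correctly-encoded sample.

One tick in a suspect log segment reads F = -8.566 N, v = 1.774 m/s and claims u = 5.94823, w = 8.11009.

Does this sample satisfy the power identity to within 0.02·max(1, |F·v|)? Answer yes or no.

yes

F·v = (-8.566)×1.774 = -15.1961 W.
(u² − w²)/2 = (35.3814 − 65.7736)/2 = -15.1961 W.
|Δ| = 0.0000;  2% of max(1, |F·v|) = 0.3039.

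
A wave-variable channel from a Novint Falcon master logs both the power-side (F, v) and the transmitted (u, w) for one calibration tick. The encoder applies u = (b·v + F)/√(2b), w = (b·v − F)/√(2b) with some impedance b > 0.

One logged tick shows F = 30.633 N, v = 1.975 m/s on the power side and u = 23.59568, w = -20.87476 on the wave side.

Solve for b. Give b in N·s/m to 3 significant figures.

b = 0.949 N·s/m

u + w = 2.72092;  u + w = √(2b)·v, so √(2b) = 2.72092/1.975 = 1.37768.
b = (√(2b))²/2 = 1.89800/2 = 0.94900.
(Check via u − w = 2F/√(2b): u − w = 44.47044, 2F/√(2b) = 44.47038.)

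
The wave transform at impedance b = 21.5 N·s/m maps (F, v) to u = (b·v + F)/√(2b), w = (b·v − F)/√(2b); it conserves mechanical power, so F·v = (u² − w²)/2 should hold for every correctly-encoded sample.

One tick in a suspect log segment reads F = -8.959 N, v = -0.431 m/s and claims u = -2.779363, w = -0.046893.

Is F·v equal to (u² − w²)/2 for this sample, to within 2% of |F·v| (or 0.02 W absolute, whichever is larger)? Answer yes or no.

F·v = (-8.959)×(-0.431) = 3.861329 W.
(u² − w²)/2 = (7.724859 − 0.002199)/2 = 3.861330 W.
|Δ| = 0.000001;  2% of max(1, |F·v|) = 0.077227.

yes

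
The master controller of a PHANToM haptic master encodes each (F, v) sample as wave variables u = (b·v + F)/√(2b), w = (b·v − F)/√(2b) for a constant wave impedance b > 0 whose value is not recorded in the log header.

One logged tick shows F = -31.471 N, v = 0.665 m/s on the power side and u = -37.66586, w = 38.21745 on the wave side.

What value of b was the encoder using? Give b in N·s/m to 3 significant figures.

u + w = 0.5516;  u + w = √(2b)·v, so √(2b) = 0.5516/0.665 = 0.8295.
b = (√(2b))²/2 = 0.6880/2 = 0.3440.
(Check via u − w = 2F/√(2b): u − w = -75.8833, 2F/√(2b) = -75.8832.)

b = 0.344 N·s/m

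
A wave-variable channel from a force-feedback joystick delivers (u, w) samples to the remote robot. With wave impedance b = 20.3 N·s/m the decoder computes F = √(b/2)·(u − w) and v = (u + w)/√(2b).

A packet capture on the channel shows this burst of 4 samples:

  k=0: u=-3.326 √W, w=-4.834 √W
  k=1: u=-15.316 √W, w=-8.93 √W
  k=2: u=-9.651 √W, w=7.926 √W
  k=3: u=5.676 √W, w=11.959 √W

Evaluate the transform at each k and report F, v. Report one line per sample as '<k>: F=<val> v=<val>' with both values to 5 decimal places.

0: F=4.80435 v=-1.28064
1: F=-20.34520 v=-3.80520
2: F=-55.99868 v=-0.27072
3: F=-20.01705 v=2.76766

k=0: u−w=1.50800, u+w=-8.16000; √(b/2)=3.18591, √(2b)=6.37181; F=3.18591×1.508=4.80435, v=-8.16000/6.37181=-1.28064
k=1: u−w=-6.38600, u+w=-24.24600; √(b/2)=3.18591, √(2b)=6.37181; F=3.18591×(-6.386)=-20.34520, v=-24.24600/6.37181=-3.80520
k=2: u−w=-17.57700, u+w=-1.72500; √(b/2)=3.18591, √(2b)=6.37181; F=3.18591×(-17.577)=-55.99868, v=-1.72500/6.37181=-0.27072
k=3: u−w=-6.28300, u+w=17.63500; √(b/2)=3.18591, √(2b)=6.37181; F=3.18591×(-6.283)=-20.01705, v=17.63500/6.37181=2.76766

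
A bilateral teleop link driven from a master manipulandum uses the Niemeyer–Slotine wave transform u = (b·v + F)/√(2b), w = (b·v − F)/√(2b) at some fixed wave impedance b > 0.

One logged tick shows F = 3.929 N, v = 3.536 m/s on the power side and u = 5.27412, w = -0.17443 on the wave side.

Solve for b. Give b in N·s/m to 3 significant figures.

u + w = 5.09969;  u + w = √(2b)·v, so √(2b) = 5.09969/3.536 = 1.44222.
b = (√(2b))²/2 = 2.08000/2 = 1.04000.
(Check via u − w = 2F/√(2b): u − w = 5.44855, 2F/√(2b) = 5.44854.)

b = 1.04 N·s/m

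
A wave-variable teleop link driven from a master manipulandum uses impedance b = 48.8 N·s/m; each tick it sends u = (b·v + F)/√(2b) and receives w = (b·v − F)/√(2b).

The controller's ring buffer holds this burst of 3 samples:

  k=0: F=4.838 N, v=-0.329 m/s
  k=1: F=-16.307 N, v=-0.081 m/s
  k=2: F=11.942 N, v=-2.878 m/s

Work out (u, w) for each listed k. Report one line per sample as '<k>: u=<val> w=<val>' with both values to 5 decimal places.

0: u=-1.13543 w=-2.11485
1: u=-2.05074 w=1.25052
2: u=-13.00748 w=-15.42506

k=0: b·v=48.8×(-0.329)=-16.05520; √(2b)=9.87927; u=(-16.05520+4.838)/9.87927=-1.13543, w=(-16.05520−4.838)/9.87927=-2.11485
k=1: b·v=48.8×(-0.081)=-3.95280; √(2b)=9.87927; u=(-3.95280+(-16.307))/9.87927=-2.05074, w=(-3.95280−(-16.307))/9.87927=1.25052
k=2: b·v=48.8×(-2.878)=-140.44640; √(2b)=9.87927; u=(-140.44640+11.942)/9.87927=-13.00748, w=(-140.44640−11.942)/9.87927=-15.42506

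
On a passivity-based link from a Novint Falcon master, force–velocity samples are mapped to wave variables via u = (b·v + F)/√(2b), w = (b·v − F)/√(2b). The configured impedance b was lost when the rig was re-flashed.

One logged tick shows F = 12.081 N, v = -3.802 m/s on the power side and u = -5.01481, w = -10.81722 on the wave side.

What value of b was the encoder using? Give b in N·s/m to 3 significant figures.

u + w = -15.83203;  u + w = √(2b)·v, so √(2b) = -15.83203/(-3.802) = 4.16413.
b = (√(2b))²/2 = 17.34000/2 = 8.67000.
(Check via u − w = 2F/√(2b): u − w = 5.80241, 2F/√(2b) = 5.80241.)

b = 8.67 N·s/m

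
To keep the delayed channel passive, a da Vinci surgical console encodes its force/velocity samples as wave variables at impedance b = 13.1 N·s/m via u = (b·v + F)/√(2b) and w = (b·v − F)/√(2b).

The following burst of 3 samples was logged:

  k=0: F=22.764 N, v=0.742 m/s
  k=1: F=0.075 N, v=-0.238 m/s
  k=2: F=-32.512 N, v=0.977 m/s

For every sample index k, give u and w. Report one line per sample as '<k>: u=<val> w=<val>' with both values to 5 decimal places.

0: u=6.34631 w=-2.54832
1: u=-0.59446 w=-0.62377
2: u=-3.85131 w=8.85218

k=0: b·v=13.1×0.742=9.72020; √(2b)=5.11859; u=(9.72020+22.764)/5.11859=6.34631, w=(9.72020−22.764)/5.11859=-2.54832
k=1: b·v=13.1×(-0.238)=-3.11780; √(2b)=5.11859; u=(-3.11780+0.075)/5.11859=-0.59446, w=(-3.11780−0.075)/5.11859=-0.62377
k=2: b·v=13.1×0.977=12.79870; √(2b)=5.11859; u=(12.79870+(-32.512))/5.11859=-3.85131, w=(12.79870−(-32.512))/5.11859=8.85218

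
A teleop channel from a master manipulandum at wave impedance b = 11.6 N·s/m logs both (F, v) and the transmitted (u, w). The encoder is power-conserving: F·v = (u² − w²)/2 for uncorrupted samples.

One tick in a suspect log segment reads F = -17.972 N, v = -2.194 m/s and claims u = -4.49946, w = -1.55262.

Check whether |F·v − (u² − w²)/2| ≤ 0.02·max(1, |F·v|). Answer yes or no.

no

F·v = (-17.972)×(-2.194) = 39.43057 W.
(u² − w²)/2 = (20.24514 − 2.41063)/2 = 8.91726 W.
|Δ| = 30.51331;  2% of max(1, |F·v|) = 0.78861.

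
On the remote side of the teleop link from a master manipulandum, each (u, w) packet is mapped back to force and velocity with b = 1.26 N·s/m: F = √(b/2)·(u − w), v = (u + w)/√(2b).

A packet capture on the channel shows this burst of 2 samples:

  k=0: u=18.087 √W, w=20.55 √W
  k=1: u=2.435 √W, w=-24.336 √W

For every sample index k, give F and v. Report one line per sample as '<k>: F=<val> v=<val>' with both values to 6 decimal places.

k=0: u−w=-2.463000, u+w=38.637000; √(b/2)=0.793725, √(2b)=1.587451; F=0.793725×(-2.463)=-1.954946, v=38.637000/1.587451=24.339022
k=1: u−w=26.771000, u+w=-21.901000; √(b/2)=0.793725, √(2b)=1.587451; F=0.793725×26.771=21.248823, v=-21.901000/1.587451=-13.796333

0: F=-1.954946 v=24.339022
1: F=21.248823 v=-13.796333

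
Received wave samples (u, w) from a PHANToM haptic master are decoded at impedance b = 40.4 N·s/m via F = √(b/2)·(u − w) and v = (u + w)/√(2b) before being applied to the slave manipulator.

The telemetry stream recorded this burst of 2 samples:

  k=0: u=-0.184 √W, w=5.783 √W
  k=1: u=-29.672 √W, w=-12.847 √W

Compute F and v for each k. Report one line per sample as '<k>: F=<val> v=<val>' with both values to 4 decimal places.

k=0: u−w=-5.9670, u+w=5.5990; √(b/2)=4.4944, √(2b)=8.9889; F=4.4944×(-5.967)=-26.8183, v=5.5990/8.9889=0.6229
k=1: u−w=-16.8250, u+w=-42.5190; √(b/2)=4.4944, √(2b)=8.9889; F=4.4944×(-16.825)=-75.6190, v=-42.5190/8.9889=-4.7302

0: F=-26.8183 v=0.6229
1: F=-75.6190 v=-4.7302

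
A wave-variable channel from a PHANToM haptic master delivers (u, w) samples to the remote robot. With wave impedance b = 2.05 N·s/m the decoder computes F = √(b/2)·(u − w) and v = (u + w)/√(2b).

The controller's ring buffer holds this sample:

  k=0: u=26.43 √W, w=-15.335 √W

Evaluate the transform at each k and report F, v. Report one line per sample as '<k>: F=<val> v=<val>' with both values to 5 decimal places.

0: F=42.28384 v=5.47943

k=0: u−w=41.76500, u+w=11.09500; √(b/2)=1.01242, √(2b)=2.02485; F=1.01242×41.765=42.28384, v=11.09500/2.02485=5.47943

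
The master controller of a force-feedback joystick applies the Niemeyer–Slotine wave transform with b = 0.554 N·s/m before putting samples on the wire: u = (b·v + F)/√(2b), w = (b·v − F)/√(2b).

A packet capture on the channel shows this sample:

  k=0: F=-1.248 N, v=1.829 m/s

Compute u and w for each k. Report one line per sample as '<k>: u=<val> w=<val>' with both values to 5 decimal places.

0: u=-0.22300 w=2.14823

k=0: b·v=0.554×1.829=1.01327; √(2b)=1.05262; u=(1.01327+(-1.248))/1.05262=-0.22300, w=(1.01327−(-1.248))/1.05262=2.14823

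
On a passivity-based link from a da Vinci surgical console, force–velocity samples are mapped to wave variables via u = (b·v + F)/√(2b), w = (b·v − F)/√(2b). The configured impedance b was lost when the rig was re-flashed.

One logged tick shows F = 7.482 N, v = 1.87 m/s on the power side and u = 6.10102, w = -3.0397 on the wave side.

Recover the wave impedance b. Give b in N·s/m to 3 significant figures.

u + w = 3.0613;  u + w = √(2b)·v, so √(2b) = 3.0613/1.87 = 1.6371.
b = (√(2b))²/2 = 2.6800/2 = 1.3400.
(Check via u − w = 2F/√(2b): u − w = 9.1407, 2F/√(2b) = 9.1407.)

b = 1.34 N·s/m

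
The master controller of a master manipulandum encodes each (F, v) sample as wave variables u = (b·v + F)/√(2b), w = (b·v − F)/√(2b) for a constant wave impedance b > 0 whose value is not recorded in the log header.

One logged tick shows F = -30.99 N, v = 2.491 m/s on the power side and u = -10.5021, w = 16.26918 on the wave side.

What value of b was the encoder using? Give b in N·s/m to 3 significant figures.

u + w = 5.76708;  u + w = √(2b)·v, so √(2b) = 5.76708/2.491 = 2.31517.
b = (√(2b))²/2 = 5.36000/2 = 2.68000.
(Check via u − w = 2F/√(2b): u − w = -26.77128, 2F/√(2b) = -26.77129.)

b = 2.68 N·s/m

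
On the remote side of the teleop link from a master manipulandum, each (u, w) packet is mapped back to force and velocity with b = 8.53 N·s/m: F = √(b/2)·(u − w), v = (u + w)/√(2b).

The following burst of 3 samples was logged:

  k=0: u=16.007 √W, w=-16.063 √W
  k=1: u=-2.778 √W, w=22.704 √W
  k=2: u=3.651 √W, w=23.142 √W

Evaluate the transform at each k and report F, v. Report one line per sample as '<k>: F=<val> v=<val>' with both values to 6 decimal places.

k=0: u−w=32.070000, u+w=-0.056000; √(b/2)=2.065188, √(2b)=4.130375; F=2.065188×32.07=66.230568, v=-0.056000/4.130375=-0.013558
k=1: u−w=-25.482000, u+w=19.926000; √(b/2)=2.065188, √(2b)=4.130375; F=2.065188×(-25.482)=-52.625112, v=19.926000/4.130375=4.824259
k=2: u−w=-19.491000, u+w=26.793000; √(b/2)=2.065188, √(2b)=4.130375; F=2.065188×(-19.491)=-40.252572, v=26.793000/4.130375=6.486820

0: F=66.230568 v=-0.013558
1: F=-52.625112 v=4.824259
2: F=-40.252572 v=6.486820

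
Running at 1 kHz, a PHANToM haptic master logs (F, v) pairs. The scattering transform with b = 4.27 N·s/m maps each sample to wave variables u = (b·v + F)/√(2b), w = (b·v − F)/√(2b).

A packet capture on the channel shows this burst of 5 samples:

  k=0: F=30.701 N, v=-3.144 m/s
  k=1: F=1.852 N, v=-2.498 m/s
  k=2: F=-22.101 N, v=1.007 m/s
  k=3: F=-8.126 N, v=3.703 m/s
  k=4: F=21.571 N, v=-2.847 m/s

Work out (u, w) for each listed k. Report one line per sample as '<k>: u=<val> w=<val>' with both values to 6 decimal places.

0: u=5.911767 w=-15.099565
1: u=-3.016246 w=-4.283729
2: u=-6.091414 w=9.034199
3: u=2.630030 w=8.191350
4: u=3.221511 w=-11.541378

k=0: b·v=4.27×(-3.144)=-13.424880; √(2b)=2.922328; u=(-13.424880+30.701)/2.922328=5.911767, w=(-13.424880−30.701)/2.922328=-15.099565
k=1: b·v=4.27×(-2.498)=-10.666460; √(2b)=2.922328; u=(-10.666460+1.852)/2.922328=-3.016246, w=(-10.666460−1.852)/2.922328=-4.283729
k=2: b·v=4.27×1.007=4.299890; √(2b)=2.922328; u=(4.299890+(-22.101))/2.922328=-6.091414, w=(4.299890−(-22.101))/2.922328=9.034199
k=3: b·v=4.27×3.703=15.811810; √(2b)=2.922328; u=(15.811810+(-8.126))/2.922328=2.630030, w=(15.811810−(-8.126))/2.922328=8.191350
k=4: b·v=4.27×(-2.847)=-12.156690; √(2b)=2.922328; u=(-12.156690+21.571)/2.922328=3.221511, w=(-12.156690−21.571)/2.922328=-11.541378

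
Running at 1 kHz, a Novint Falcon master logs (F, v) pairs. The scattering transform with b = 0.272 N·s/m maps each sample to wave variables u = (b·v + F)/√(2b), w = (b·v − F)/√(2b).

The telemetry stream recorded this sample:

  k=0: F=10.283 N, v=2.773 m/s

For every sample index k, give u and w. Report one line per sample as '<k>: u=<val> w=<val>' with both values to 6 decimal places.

0: u=14.964481 w=-12.919217

k=0: b·v=0.272×2.773=0.754256; √(2b)=0.737564; u=(0.754256+10.283)/0.737564=14.964481, w=(0.754256−10.283)/0.737564=-12.919217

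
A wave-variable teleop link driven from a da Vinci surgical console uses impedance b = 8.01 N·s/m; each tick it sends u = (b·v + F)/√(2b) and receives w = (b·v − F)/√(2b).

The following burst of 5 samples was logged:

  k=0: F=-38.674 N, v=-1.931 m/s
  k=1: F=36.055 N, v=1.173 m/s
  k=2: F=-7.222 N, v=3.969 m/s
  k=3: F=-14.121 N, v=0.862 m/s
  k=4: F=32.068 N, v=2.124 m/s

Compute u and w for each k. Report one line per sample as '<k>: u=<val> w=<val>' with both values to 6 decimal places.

k=0: b·v=8.01×(-1.931)=-15.467310; √(2b)=4.002499; u=(-15.467310+(-38.674))/4.002499=-13.526876, w=(-15.467310−(-38.674))/4.002499=5.798050
k=1: b·v=8.01×1.173=9.395730; √(2b)=4.002499; u=(9.395730+36.055)/4.002499=11.355587, w=(9.395730−36.055)/4.002499=-6.660656
k=2: b·v=8.01×3.969=31.791690; √(2b)=4.002499; u=(31.791690+(-7.222))/4.002499=6.138587, w=(31.791690−(-7.222))/4.002499=9.747332
k=3: b·v=8.01×0.862=6.904620; √(2b)=4.002499; u=(6.904620+(-14.121))/4.002499=-1.802968, w=(6.904620−(-14.121))/4.002499=5.253123
k=4: b·v=8.01×2.124=17.013240; √(2b)=4.002499; u=(17.013240+32.068)/4.002499=12.262648, w=(17.013240−32.068)/4.002499=-3.761340

0: u=-13.526876 w=5.798050
1: u=11.355587 w=-6.660656
2: u=6.138587 w=9.747332
3: u=-1.802968 w=5.253123
4: u=12.262648 w=-3.761340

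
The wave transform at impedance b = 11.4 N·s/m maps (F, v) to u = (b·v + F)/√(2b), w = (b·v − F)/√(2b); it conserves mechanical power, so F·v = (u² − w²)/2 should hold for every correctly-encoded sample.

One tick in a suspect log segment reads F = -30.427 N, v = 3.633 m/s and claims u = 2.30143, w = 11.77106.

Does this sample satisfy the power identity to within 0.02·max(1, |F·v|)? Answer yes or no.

F·v = (-30.427)×3.633 = -110.54129 W.
(u² − w²)/2 = (5.29658 − 138.55785)/2 = -66.63064 W.
|Δ| = 43.91065;  2% of max(1, |F·v|) = 2.21083.

no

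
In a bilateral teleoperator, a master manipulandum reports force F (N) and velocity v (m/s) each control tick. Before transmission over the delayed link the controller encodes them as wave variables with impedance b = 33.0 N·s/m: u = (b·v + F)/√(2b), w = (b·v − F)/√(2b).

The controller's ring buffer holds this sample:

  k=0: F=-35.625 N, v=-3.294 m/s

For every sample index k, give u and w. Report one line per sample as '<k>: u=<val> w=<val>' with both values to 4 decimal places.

0: u=-17.7654 w=-8.9952

k=0: b·v=33.0×(-3.294)=-108.7020; √(2b)=8.1240; u=(-108.7020+(-35.625))/8.1240=-17.7654, w=(-108.7020−(-35.625))/8.1240=-8.9952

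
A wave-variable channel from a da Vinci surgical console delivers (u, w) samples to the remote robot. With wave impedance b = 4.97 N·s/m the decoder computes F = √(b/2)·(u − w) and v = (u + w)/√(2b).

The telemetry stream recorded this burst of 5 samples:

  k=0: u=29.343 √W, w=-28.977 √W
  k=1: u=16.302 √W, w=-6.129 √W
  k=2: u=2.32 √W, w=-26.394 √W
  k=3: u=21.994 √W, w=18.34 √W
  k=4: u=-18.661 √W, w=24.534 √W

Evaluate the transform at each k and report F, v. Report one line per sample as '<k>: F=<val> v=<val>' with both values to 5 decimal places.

0: F=91.93496 v=0.11609
1: F=35.35997 v=3.22668
2: F=45.26441 v=-7.63581
3: F=5.76012 v=12.79317
4: F=-68.09209 v=1.86280

k=0: u−w=58.32000, u+w=0.36600; √(b/2)=1.57639, √(2b)=3.15278; F=1.57639×58.32=91.93496, v=0.36600/3.15278=0.11609
k=1: u−w=22.43100, u+w=10.17300; √(b/2)=1.57639, √(2b)=3.15278; F=1.57639×22.431=35.35997, v=10.17300/3.15278=3.22668
k=2: u−w=28.71400, u+w=-24.07400; √(b/2)=1.57639, √(2b)=3.15278; F=1.57639×28.714=45.26441, v=-24.07400/3.15278=-7.63581
k=3: u−w=3.65400, u+w=40.33400; √(b/2)=1.57639, √(2b)=3.15278; F=1.57639×3.654=5.76012, v=40.33400/3.15278=12.79317
k=4: u−w=-43.19500, u+w=5.87300; √(b/2)=1.57639, √(2b)=3.15278; F=1.57639×(-43.195)=-68.09209, v=5.87300/3.15278=1.86280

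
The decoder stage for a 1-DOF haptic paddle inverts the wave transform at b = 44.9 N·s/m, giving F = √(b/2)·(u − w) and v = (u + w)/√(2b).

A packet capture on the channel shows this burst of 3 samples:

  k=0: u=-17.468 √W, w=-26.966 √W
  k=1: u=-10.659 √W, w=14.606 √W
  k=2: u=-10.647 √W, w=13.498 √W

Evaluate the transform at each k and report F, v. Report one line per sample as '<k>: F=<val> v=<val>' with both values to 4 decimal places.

k=0: u−w=9.4980, u+w=-44.4340; √(b/2)=4.7381, √(2b)=9.4763; F=4.7381×9.498=45.0029, v=-44.4340/9.4763=-4.6890
k=1: u−w=-25.2650, u+w=3.9470; √(b/2)=4.7381, √(2b)=9.4763; F=4.7381×(-25.265)=-119.7092, v=3.9470/9.4763=0.4165
k=2: u−w=-24.1450, u+w=2.8510; √(b/2)=4.7381, √(2b)=9.4763; F=4.7381×(-24.145)=-114.4025, v=2.8510/9.4763=0.3009

0: F=45.0029 v=-4.6890
1: F=-119.7092 v=0.4165
2: F=-114.4025 v=0.3009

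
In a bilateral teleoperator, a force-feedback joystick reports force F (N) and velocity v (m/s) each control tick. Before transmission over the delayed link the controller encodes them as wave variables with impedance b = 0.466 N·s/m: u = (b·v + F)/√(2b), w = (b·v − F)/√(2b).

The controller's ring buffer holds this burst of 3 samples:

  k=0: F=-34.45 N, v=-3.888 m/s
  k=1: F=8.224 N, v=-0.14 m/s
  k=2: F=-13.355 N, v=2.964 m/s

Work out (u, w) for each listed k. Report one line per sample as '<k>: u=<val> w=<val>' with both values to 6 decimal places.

k=0: b·v=0.466×(-3.888)=-1.811808; √(2b)=0.965401; u=(-1.811808+(-34.45))/0.965401=-37.561376, w=(-1.811808−(-34.45))/0.965401=33.807895
k=1: b·v=0.466×(-0.14)=-0.065240; √(2b)=0.965401; u=(-0.065240+8.224)/0.965401=8.451158, w=(-0.065240−8.224)/0.965401=-8.586314
k=2: b·v=0.466×2.964=1.381224; √(2b)=0.965401; u=(1.381224+(-13.355))/0.965401=-12.402898, w=(1.381224−(-13.355))/0.965401=15.264348

0: u=-37.561376 w=33.807895
1: u=8.451158 w=-8.586314
2: u=-12.402898 w=15.264348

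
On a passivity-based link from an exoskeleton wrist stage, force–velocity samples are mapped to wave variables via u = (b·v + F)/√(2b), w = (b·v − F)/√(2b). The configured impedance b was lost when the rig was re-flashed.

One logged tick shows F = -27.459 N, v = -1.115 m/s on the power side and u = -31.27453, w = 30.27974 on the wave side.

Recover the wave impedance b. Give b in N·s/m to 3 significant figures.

u + w = -0.99479;  u + w = √(2b)·v, so √(2b) = -0.99479/(-1.115) = 0.89219.
b = (√(2b))²/2 = 0.79600/2 = 0.39800.
(Check via u − w = 2F/√(2b): u − w = -61.55427, 2F/√(2b) = -61.55427.)

b = 0.398 N·s/m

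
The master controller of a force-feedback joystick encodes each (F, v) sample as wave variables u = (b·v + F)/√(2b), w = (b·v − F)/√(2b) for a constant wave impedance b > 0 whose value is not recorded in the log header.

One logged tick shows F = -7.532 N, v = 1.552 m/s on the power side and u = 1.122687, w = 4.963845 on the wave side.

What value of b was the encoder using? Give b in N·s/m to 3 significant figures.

u + w = 6.086532;  u + w = √(2b)·v, so √(2b) = 6.086532/1.552 = 3.921735.
b = (√(2b))²/2 = 15.380002/2 = 7.690001.
(Check via u − w = 2F/√(2b): u − w = -3.841158, 2F/√(2b) = -3.841157.)

b = 7.69 N·s/m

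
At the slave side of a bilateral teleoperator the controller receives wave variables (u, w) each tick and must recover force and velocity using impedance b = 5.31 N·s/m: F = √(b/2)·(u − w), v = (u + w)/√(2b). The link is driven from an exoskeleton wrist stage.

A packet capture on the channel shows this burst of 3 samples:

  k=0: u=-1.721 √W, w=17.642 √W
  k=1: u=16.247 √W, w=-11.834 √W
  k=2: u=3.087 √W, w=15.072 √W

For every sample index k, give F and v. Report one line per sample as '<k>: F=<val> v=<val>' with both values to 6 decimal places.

0: F=-31.550403 v=4.885489
1: F=45.755661 v=1.354165
2: F=-19.528564 v=5.572238

k=0: u−w=-19.363000, u+w=15.921000; √(b/2)=1.629417, √(2b)=3.258834; F=1.629417×(-19.363)=-31.550403, v=15.921000/3.258834=4.885489
k=1: u−w=28.081000, u+w=4.413000; √(b/2)=1.629417, √(2b)=3.258834; F=1.629417×28.081=45.755661, v=4.413000/3.258834=1.354165
k=2: u−w=-11.985000, u+w=18.159000; √(b/2)=1.629417, √(2b)=3.258834; F=1.629417×(-11.985)=-19.528564, v=18.159000/3.258834=5.572238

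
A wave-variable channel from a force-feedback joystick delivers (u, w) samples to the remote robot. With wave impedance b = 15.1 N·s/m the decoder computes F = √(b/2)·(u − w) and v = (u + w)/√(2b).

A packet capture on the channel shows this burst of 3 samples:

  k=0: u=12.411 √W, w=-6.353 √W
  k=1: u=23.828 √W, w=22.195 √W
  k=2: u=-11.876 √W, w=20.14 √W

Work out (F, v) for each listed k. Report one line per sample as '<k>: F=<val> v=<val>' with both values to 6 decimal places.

k=0: u−w=18.764000, u+w=6.058000; √(b/2)=2.747726, √(2b)=5.495453; F=2.747726×18.764=51.558337, v=6.058000/5.495453=1.102366
k=1: u−w=1.633000, u+w=46.023000; √(b/2)=2.747726, √(2b)=5.495453; F=2.747726×1.633=4.487037, v=46.023000/5.495453=8.374742
k=2: u−w=-32.016000, u+w=8.264000; √(b/2)=2.747726, √(2b)=5.495453; F=2.747726×(-32.016)=-87.971206, v=8.264000/5.495453=1.503789

0: F=51.558337 v=1.102366
1: F=4.487037 v=8.374742
2: F=-87.971206 v=1.503789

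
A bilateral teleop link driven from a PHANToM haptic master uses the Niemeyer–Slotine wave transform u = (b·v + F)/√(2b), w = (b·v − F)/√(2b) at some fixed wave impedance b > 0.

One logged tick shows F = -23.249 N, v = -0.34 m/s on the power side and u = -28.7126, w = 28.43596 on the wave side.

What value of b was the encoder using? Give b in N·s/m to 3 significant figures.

b = 0.331 N·s/m

u + w = -0.2766;  u + w = √(2b)·v, so √(2b) = -0.2766/(-0.34) = 0.8136.
b = (√(2b))²/2 = 0.6620/2 = 0.3310.
(Check via u − w = 2F/√(2b): u − w = -57.1486, 2F/√(2b) = -57.1476.)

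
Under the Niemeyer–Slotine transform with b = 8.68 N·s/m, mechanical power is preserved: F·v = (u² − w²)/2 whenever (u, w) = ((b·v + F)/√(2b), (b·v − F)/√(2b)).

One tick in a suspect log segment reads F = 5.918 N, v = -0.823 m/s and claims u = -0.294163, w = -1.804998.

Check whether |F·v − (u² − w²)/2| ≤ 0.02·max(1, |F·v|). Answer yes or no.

no

F·v = 5.918×(-0.823) = -4.870514 W.
(u² − w²)/2 = (0.086532 − 3.258018)/2 = -1.585743 W.
|Δ| = 3.284771;  2% of max(1, |F·v|) = 0.097410.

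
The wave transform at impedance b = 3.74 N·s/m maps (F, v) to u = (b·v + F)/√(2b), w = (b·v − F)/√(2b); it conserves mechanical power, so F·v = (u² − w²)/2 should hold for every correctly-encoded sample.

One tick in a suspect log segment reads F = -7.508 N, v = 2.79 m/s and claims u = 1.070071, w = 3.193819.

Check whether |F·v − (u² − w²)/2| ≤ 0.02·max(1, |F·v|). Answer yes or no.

no

F·v = (-7.508)×2.79 = -20.947320 W.
(u² − w²)/2 = (1.145052 − 10.200480)/2 = -4.527714 W.
|Δ| = 16.419606;  2% of max(1, |F·v|) = 0.418946.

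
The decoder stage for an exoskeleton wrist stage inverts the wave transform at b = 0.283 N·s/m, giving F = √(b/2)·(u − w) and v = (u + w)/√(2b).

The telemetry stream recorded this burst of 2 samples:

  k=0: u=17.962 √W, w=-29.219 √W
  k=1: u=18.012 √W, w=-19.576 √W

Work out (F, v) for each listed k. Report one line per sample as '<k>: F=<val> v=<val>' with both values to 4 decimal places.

0: F=17.7478 v=-14.9629
1: F=14.1393 v=-2.0789

k=0: u−w=47.1810, u+w=-11.2570; √(b/2)=0.3762, √(2b)=0.7523; F=0.3762×47.181=17.7478, v=-11.2570/0.7523=-14.9629
k=1: u−w=37.5880, u+w=-1.5640; √(b/2)=0.3762, √(2b)=0.7523; F=0.3762×37.588=14.1393, v=-1.5640/0.7523=-2.0789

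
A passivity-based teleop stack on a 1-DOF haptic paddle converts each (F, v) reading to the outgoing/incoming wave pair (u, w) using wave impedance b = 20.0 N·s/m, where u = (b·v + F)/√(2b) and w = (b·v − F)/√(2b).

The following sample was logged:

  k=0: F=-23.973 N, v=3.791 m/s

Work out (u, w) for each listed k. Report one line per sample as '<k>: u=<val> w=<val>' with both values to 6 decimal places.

0: u=8.197730 w=15.778659

k=0: b·v=20.0×3.791=75.820000; √(2b)=6.324555; u=(75.820000+(-23.973))/6.324555=8.197730, w=(75.820000−(-23.973))/6.324555=15.778659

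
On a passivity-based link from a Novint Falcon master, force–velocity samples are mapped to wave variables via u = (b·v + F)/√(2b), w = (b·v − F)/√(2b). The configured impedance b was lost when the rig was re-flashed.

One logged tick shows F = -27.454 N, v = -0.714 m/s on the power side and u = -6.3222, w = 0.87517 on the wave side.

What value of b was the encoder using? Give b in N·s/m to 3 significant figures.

b = 29.1 N·s/m

u + w = -5.44703;  u + w = √(2b)·v, so √(2b) = -5.44703/(-0.714) = 7.62889.
b = (√(2b))²/2 = 58.20002/2 = 29.10001.
(Check via u − w = 2F/√(2b): u − w = -7.19737, 2F/√(2b) = -7.19737.)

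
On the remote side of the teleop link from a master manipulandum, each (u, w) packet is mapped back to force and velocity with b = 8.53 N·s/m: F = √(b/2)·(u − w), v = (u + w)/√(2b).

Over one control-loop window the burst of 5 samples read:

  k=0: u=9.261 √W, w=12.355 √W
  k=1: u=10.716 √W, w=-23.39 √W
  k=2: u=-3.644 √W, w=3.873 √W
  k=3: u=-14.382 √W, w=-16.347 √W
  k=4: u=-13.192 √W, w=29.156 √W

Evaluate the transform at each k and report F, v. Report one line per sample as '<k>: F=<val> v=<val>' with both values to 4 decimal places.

0: F=-6.3897 v=5.2334
1: F=70.4353 v=-3.0685
2: F=-15.5240 v=0.0554
3: F=4.0581 v=-7.4398
4: F=-87.4566 v=3.8650

k=0: u−w=-3.0940, u+w=21.6160; √(b/2)=2.0652, √(2b)=4.1304; F=2.0652×(-3.094)=-6.3897, v=21.6160/4.1304=5.2334
k=1: u−w=34.1060, u+w=-12.6740; √(b/2)=2.0652, √(2b)=4.1304; F=2.0652×34.106=70.4353, v=-12.6740/4.1304=-3.0685
k=2: u−w=-7.5170, u+w=0.2290; √(b/2)=2.0652, √(2b)=4.1304; F=2.0652×(-7.517)=-15.5240, v=0.2290/4.1304=0.0554
k=3: u−w=1.9650, u+w=-30.7290; √(b/2)=2.0652, √(2b)=4.1304; F=2.0652×1.965=4.0581, v=-30.7290/4.1304=-7.4398
k=4: u−w=-42.3480, u+w=15.9640; √(b/2)=2.0652, √(2b)=4.1304; F=2.0652×(-42.348)=-87.4566, v=15.9640/4.1304=3.8650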